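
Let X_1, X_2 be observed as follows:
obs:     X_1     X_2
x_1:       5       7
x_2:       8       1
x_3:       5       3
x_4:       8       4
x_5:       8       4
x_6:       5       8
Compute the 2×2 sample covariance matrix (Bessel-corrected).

Step 1 — column means:
  mean(X_1) = (5 + 8 + 5 + 8 + 8 + 5) / 6 = 39/6 = 6.5
  mean(X_2) = (7 + 1 + 3 + 4 + 4 + 8) / 6 = 27/6 = 4.5

Step 2 — sample covariance S[i,j] = (1/(n-1)) · Σ_k (x_{k,i} - mean_i) · (x_{k,j} - mean_j), with n-1 = 5.
  S[X_1,X_1] = ((-1.5)·(-1.5) + (1.5)·(1.5) + (-1.5)·(-1.5) + (1.5)·(1.5) + (1.5)·(1.5) + (-1.5)·(-1.5)) / 5 = 13.5/5 = 2.7
  S[X_1,X_2] = ((-1.5)·(2.5) + (1.5)·(-3.5) + (-1.5)·(-1.5) + (1.5)·(-0.5) + (1.5)·(-0.5) + (-1.5)·(3.5)) / 5 = -13.5/5 = -2.7
  S[X_2,X_2] = ((2.5)·(2.5) + (-3.5)·(-3.5) + (-1.5)·(-1.5) + (-0.5)·(-0.5) + (-0.5)·(-0.5) + (3.5)·(3.5)) / 5 = 33.5/5 = 6.7

S is symmetric (S[j,i] = S[i,j]). Assembling:

S = [[2.7, -2.7],
 [-2.7, 6.7]]


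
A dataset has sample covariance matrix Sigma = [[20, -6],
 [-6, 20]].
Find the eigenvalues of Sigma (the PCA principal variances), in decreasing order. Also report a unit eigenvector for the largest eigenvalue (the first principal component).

Step 1 — characteristic polynomial of 2×2 Sigma:
  det(Sigma - λI) = λ² - trace · λ + det = 0.
  trace = 20 + 20 = 40, det = 20·20 - (-6)² = 364.
Step 2 — discriminant:
  Δ = trace² - 4·det = 1600 - 1456 = 144.
Step 3 — eigenvalues:
  λ = (trace ± √Δ)/2 = (40 ± 12)/2,
  λ_1 = 26,  λ_2 = 14.

Step 4 — unit eigenvector for λ_1: solve (Sigma - λ_1 I)v = 0. First row:
  (20 - 26)·v_x + (-6)·v_y = 0, i.e. (-6)·v_x + (-6)·v_y = 0,
  so v ∝ (b, λ_1 - a) = (-6, 6); multiply by -1 so the first entry is positive: u = (6, -6).
  ||u|| = √((6)² + (-6)²) = √(72) ≈ 8.4853,
  v_1 = u/||u|| ≈ (0.7071, -0.7071) (||v_1|| = 1).

λ_1 = 26,  λ_2 = 14;  v_1 ≈ (0.7071, -0.7071)


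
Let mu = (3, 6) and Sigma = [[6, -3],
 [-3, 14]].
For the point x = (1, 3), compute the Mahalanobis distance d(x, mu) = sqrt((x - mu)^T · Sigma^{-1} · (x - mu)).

Step 1 — centre the observation: (x - mu) = (-2, -3).

Step 2 — invert Sigma. det(Sigma) = 6·14 - (-3)² = 75.
  Sigma^{-1} = (1/det) · [[d, -b], [-b, a]] = [[0.1867, 0.04],
 [0.04, 0.08]].

Step 3 — form the quadratic (x - mu)^T · Sigma^{-1} · (x - mu):
  Sigma^{-1} · (x - mu) = (-0.4933, -0.32).
  (x - mu)^T · [Sigma^{-1} · (x - mu)] = (-2)·(-0.4933) + (-3)·(-0.32) = 1.9467.

Step 4 — take square root: d = √(1.9467) ≈ 1.3952.

d(x, mu) = √(1.9467) ≈ 1.3952


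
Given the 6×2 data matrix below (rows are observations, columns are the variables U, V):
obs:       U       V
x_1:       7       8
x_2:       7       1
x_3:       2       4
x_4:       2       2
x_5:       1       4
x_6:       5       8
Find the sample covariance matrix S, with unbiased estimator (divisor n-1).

Step 1 — column means:
  mean(U) = (7 + 7 + 2 + 2 + 1 + 5) / 6 = 24/6 = 4
  mean(V) = (8 + 1 + 4 + 2 + 4 + 8) / 6 = 27/6 = 4.5

Step 2 — sample covariance S[i,j] = (1/(n-1)) · Σ_k (x_{k,i} - mean_i) · (x_{k,j} - mean_j), with n-1 = 5.
  S[U,U] = ((3)·(3) + (3)·(3) + (-2)·(-2) + (-2)·(-2) + (-3)·(-3) + (1)·(1)) / 5 = 36/5 = 7.2
  S[U,V] = ((3)·(3.5) + (3)·(-3.5) + (-2)·(-0.5) + (-2)·(-2.5) + (-3)·(-0.5) + (1)·(3.5)) / 5 = 11/5 = 2.2
  S[V,V] = ((3.5)·(3.5) + (-3.5)·(-3.5) + (-0.5)·(-0.5) + (-2.5)·(-2.5) + (-0.5)·(-0.5) + (3.5)·(3.5)) / 5 = 43.5/5 = 8.7

S is symmetric (S[j,i] = S[i,j]). Assembling:

S = [[7.2, 2.2],
 [2.2, 8.7]]


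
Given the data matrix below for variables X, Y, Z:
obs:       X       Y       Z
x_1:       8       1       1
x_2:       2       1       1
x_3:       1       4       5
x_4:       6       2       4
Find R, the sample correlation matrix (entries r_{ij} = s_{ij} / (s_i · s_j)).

Step 1 — column means:
  mean(X) = (8 + 2 + 1 + 6) / 4 = 17/4 = 4.25
  mean(Y) = (1 + 1 + 4 + 2) / 4 = 8/4 = 2
  mean(Z) = (1 + 1 + 5 + 4) / 4 = 11/4 = 2.75

Step 2 — sample variances and covariances s[i,j] = (1/(n-1)) · Σ_k (x_{k,i} - mean_i) · (x_{k,j} - mean_j), with n-1 = 3:
  s[X,X] = ((3.75)·(3.75) + (-2.25)·(-2.25) + (-3.25)·(-3.25) + (1.75)·(1.75)) / 3 = 32.75/3 = 10.9167
  s[X,Y] = ((3.75)·(-1) + (-2.25)·(-1) + (-3.25)·(2) + (1.75)·(0)) / 3 = -8/3 = -2.6667
  s[X,Z] = ((3.75)·(-1.75) + (-2.25)·(-1.75) + (-3.25)·(2.25) + (1.75)·(1.25)) / 3 = -7.75/3 = -2.5833
  s[Y,Y] = ((-1)·(-1) + (-1)·(-1) + (2)·(2) + (0)·(0)) / 3 = 6/3 = 2
  s[Y,Z] = ((-1)·(-1.75) + (-1)·(-1.75) + (2)·(2.25) + (0)·(1.25)) / 3 = 8/3 = 2.6667
  s[Z,Z] = ((-1.75)·(-1.75) + (-1.75)·(-1.75) + (2.25)·(2.25) + (1.25)·(1.25)) / 3 = 12.75/3 = 4.25
  Sample standard deviations s_i = √(s[i,i]):
  s(X) = √(10.9167) = 3.304
  s(Y) = √(2) = 1.4142
  s(Z) = √(4.25) = 2.0616

Step 3 — r_{ij} = s_{ij} / (s_i · s_j):
  r[X,X] = 1 (diagonal).
  r[X,Y] = -2.6667 / (3.304 · 1.4142) = -2.6667 / 4.6726 = -0.5707
  r[X,Z] = -2.5833 / (3.304 · 2.0616) = -2.5833 / 6.8114 = -0.3793
  r[Y,Y] = 1 (diagonal).
  r[Y,Z] = 2.6667 / (1.4142 · 2.0616) = 2.6667 / 2.9155 = 0.9147
  r[Z,Z] = 1 (diagonal).

R is symmetric with unit diagonal. Assembling:

R = [[1, -0.5707, -0.3793],
 [-0.5707, 1, 0.9147],
 [-0.3793, 0.9147, 1]]


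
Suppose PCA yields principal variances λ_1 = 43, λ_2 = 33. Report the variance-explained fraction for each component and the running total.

Step 1 — total variance = trace(Sigma) = Σ λ_i = 43 + 33 = 76.

Step 2 — fraction explained by component i = λ_i / Σ λ:
  PC1: 43/76 = 0.5658
  PC2: 33/76 = 0.4342

Step 3 — cumulative fraction after k components = (λ_1 + ... + λ_k) / Σ λ:
  k = 1: 43/76 = 0.5658
  k = 2: (43 + 33)/76 = 76/76 = 1

Summary (fraction, with percent):

explained: PC1 0.5658 (56.58%), PC2 0.4342 (43.42%);  cumulative: 0.5658, 1


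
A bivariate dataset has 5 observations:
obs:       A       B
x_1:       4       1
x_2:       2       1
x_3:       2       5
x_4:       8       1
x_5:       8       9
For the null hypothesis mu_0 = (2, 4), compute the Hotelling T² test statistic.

Step 1 — sample mean vector:
  mean(A) = (4 + 2 + 2 + 8 + 8) / 5 = 24/5 = 4.8
  mean(B) = (1 + 1 + 5 + 1 + 9) / 5 = 17/5 = 3.4
  x̄ = (4.8, 3.4),  deviation x̄ - mu_0 = (4.8, 3.4) - (2, 4) = (2.8, -0.6).

Step 2 — sample covariance matrix, S[i,j] = (1/(n-1)) · Σ_k (x_{k,i} - mean_i) · (x_{k,j} - mean_j), divisor n-1 = 4:
  S[A,A] = ((-0.8)·(-0.8) + (-2.8)·(-2.8) + (-2.8)·(-2.8) + (3.2)·(3.2) + (3.2)·(3.2)) / 4 = 36.8/4 = 9.2
  S[A,B] = ((-0.8)·(-2.4) + (-2.8)·(-2.4) + (-2.8)·(1.6) + (3.2)·(-2.4) + (3.2)·(5.6)) / 4 = 14.4/4 = 3.6
  S[B,B] = ((-2.4)·(-2.4) + (-2.4)·(-2.4) + (1.6)·(1.6) + (-2.4)·(-2.4) + (5.6)·(5.6)) / 4 = 51.2/4 = 12.8
  S = [[9.2, 3.6],
 [3.6, 12.8]].

Step 3 — invert S. det(S) = 9.2·12.8 - (3.6)² = 104.8.
  S^{-1} = (1/det) · [[d, -b], [-b, a]] = [[0.1221, -0.0344],
 [-0.0344, 0.0878]].

Step 4 — quadratic form (x̄ - mu_0)^T · S^{-1} · (x̄ - mu_0):
  S^{-1} · (x̄ - mu_0) = (0.3626, -0.1489),
  (x̄ - mu_0)^T · [...] = (2.8)·(0.3626) + (-0.6)·(-0.1489) = 1.1046.

Step 5 — scale by n: T² = 5 · 1.1046 = 5.5229.

T² ≈ 5.5229


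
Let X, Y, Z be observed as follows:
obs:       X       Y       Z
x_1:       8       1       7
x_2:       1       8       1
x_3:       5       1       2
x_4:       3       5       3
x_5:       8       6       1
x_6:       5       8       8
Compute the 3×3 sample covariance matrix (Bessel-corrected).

Step 1 — column means:
  mean(X) = (8 + 1 + 5 + 3 + 8 + 5) / 6 = 30/6 = 5
  mean(Y) = (1 + 8 + 1 + 5 + 6 + 8) / 6 = 29/6 = 4.8333
  mean(Z) = (7 + 1 + 2 + 3 + 1 + 8) / 6 = 22/6 = 3.6667

Step 2 — sample covariance S[i,j] = (1/(n-1)) · Σ_k (x_{k,i} - mean_i) · (x_{k,j} - mean_j), with n-1 = 5.
  S[X,X] = ((3)·(3) + (-4)·(-4) + (0)·(0) + (-2)·(-2) + (3)·(3) + (0)·(0)) / 5 = 38/5 = 7.6
  S[X,Y] = ((3)·(-3.8333) + (-4)·(3.1667) + (0)·(-3.8333) + (-2)·(0.1667) + (3)·(1.1667) + (0)·(3.1667)) / 5 = -21/5 = -4.2
  S[X,Z] = ((3)·(3.3333) + (-4)·(-2.6667) + (0)·(-1.6667) + (-2)·(-0.6667) + (3)·(-2.6667) + (0)·(4.3333)) / 5 = 14/5 = 2.8
  S[Y,Y] = ((-3.8333)·(-3.8333) + (3.1667)·(3.1667) + (-3.8333)·(-3.8333) + (0.1667)·(0.1667) + (1.1667)·(1.1667) + (3.1667)·(3.1667)) / 5 = 50.8333/5 = 10.1667
  S[Y,Z] = ((-3.8333)·(3.3333) + (3.1667)·(-2.6667) + (-3.8333)·(-1.6667) + (0.1667)·(-0.6667) + (1.1667)·(-2.6667) + (3.1667)·(4.3333)) / 5 = -4.3333/5 = -0.8667
  S[Z,Z] = ((3.3333)·(3.3333) + (-2.6667)·(-2.6667) + (-1.6667)·(-1.6667) + (-0.6667)·(-0.6667) + (-2.6667)·(-2.6667) + (4.3333)·(4.3333)) / 5 = 47.3333/5 = 9.4667

S is symmetric (S[j,i] = S[i,j]). Assembling:

S = [[7.6, -4.2, 2.8],
 [-4.2, 10.1667, -0.8667],
 [2.8, -0.8667, 9.4667]]


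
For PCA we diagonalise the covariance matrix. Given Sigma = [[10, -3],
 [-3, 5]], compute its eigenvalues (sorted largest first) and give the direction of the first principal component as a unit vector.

Step 1 — characteristic polynomial of 2×2 Sigma:
  det(Sigma - λI) = λ² - trace · λ + det = 0.
  trace = 10 + 5 = 15, det = 10·5 - (-3)² = 41.
Step 2 — discriminant:
  Δ = trace² - 4·det = 225 - 164 = 61.
Step 3 — eigenvalues:
  λ = (trace ± √Δ)/2 = (15 ± 7.8102)/2,
  λ_1 = 11.4051,  λ_2 = 3.5949.

Step 4 — unit eigenvector for λ_1: solve (Sigma - λ_1 I)v = 0. First row:
  (10 - 11.4051)·v_x + (-3)·v_y = 0, i.e. (-1.4051)·v_x + (-3)·v_y = 0,
  so v ∝ (b, λ_1 - a) = (-3, 1.4051); multiply by -1 so the first entry is positive: u = (3, -1.4051).
  ||u|| = √((3)² + (-1.4051)²) = √(10.9744) ≈ 3.3128,
  v_1 = u/||u|| ≈ (0.9056, -0.4242) (||v_1|| = 1).

λ_1 = 11.4051,  λ_2 = 3.5949;  v_1 ≈ (0.9056, -0.4242)


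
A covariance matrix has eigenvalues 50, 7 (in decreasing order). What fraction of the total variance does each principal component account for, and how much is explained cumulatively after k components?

Step 1 — total variance = trace(Sigma) = Σ λ_i = 50 + 7 = 57.

Step 2 — fraction explained by component i = λ_i / Σ λ:
  PC1: 50/57 = 0.8772
  PC2: 7/57 = 0.1228

Step 3 — cumulative fraction after k components = (λ_1 + ... + λ_k) / Σ λ:
  k = 1: 50/57 = 0.8772
  k = 2: (50 + 7)/57 = 57/57 = 1

Summary (fraction, with percent):

explained: PC1 0.8772 (87.72%), PC2 0.1228 (12.28%);  cumulative: 0.8772, 1


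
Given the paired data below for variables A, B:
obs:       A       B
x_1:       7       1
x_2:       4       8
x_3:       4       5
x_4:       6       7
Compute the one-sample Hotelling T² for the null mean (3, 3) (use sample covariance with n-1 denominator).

Step 1 — sample mean vector:
  mean(A) = (7 + 4 + 4 + 6) / 4 = 21/4 = 5.25
  mean(B) = (1 + 8 + 5 + 7) / 4 = 21/4 = 5.25
  x̄ = (5.25, 5.25),  deviation x̄ - mu_0 = (5.25, 5.25) - (3, 3) = (2.25, 2.25).

Step 2 — sample covariance matrix, S[i,j] = (1/(n-1)) · Σ_k (x_{k,i} - mean_i) · (x_{k,j} - mean_j), divisor n-1 = 3:
  S[A,A] = ((1.75)·(1.75) + (-1.25)·(-1.25) + (-1.25)·(-1.25) + (0.75)·(0.75)) / 3 = 6.75/3 = 2.25
  S[A,B] = ((1.75)·(-4.25) + (-1.25)·(2.75) + (-1.25)·(-0.25) + (0.75)·(1.75)) / 3 = -9.25/3 = -3.0833
  S[B,B] = ((-4.25)·(-4.25) + (2.75)·(2.75) + (-0.25)·(-0.25) + (1.75)·(1.75)) / 3 = 28.75/3 = 9.5833
  S = [[2.25, -3.0833],
 [-3.0833, 9.5833]].

Step 3 — invert S. det(S) = 2.25·9.5833 - (-3.0833)² = 12.0556.
  S^{-1} = (1/det) · [[d, -b], [-b, a]] = [[0.7949, 0.2558],
 [0.2558, 0.1866]].

Step 4 — quadratic form (x̄ - mu_0)^T · S^{-1} · (x̄ - mu_0):
  S^{-1} · (x̄ - mu_0) = (2.3641, 0.9954),
  (x̄ - mu_0)^T · [...] = (2.25)·(2.3641) + (2.25)·(0.9954) = 7.5588.

Step 5 — scale by n: T² = 4 · 7.5588 = 30.235.

T² ≈ 30.235


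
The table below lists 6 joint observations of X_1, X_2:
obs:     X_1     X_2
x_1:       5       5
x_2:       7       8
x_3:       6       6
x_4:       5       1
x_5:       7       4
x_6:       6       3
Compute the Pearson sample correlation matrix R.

Step 1 — column means:
  mean(X_1) = (5 + 7 + 6 + 5 + 7 + 6) / 6 = 36/6 = 6
  mean(X_2) = (5 + 8 + 6 + 1 + 4 + 3) / 6 = 27/6 = 4.5

Step 2 — sample variances and covariances s[i,j] = (1/(n-1)) · Σ_k (x_{k,i} - mean_i) · (x_{k,j} - mean_j), with n-1 = 5:
  s[X_1,X_1] = ((-1)·(-1) + (1)·(1) + (0)·(0) + (-1)·(-1) + (1)·(1) + (0)·(0)) / 5 = 4/5 = 0.8
  s[X_1,X_2] = ((-1)·(0.5) + (1)·(3.5) + (0)·(1.5) + (-1)·(-3.5) + (1)·(-0.5) + (0)·(-1.5)) / 5 = 6/5 = 1.2
  s[X_2,X_2] = ((0.5)·(0.5) + (3.5)·(3.5) + (1.5)·(1.5) + (-3.5)·(-3.5) + (-0.5)·(-0.5) + (-1.5)·(-1.5)) / 5 = 29.5/5 = 5.9
  Sample standard deviations s_i = √(s[i,i]):
  s(X_1) = √(0.8) = 0.8944
  s(X_2) = √(5.9) = 2.429

Step 3 — r_{ij} = s_{ij} / (s_i · s_j):
  r[X_1,X_1] = 1 (diagonal).
  r[X_1,X_2] = 1.2 / (0.8944 · 2.429) = 1.2 / 2.1726 = 0.5523
  r[X_2,X_2] = 1 (diagonal).

R is symmetric with unit diagonal. Assembling:

R = [[1, 0.5523],
 [0.5523, 1]]


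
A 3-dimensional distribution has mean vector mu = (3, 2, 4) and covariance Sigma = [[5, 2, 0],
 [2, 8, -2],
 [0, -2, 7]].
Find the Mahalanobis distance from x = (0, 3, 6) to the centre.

Step 1 — centre the observation: (x - mu) = (-3, 1, 2).

Step 2 — invert Sigma (cofactor / det for 3×3, or solve directly):
  Sigma^{-1} = [[0.2241, -0.0603, -0.0172],
 [-0.0603, 0.1509, 0.0431],
 [-0.0172, 0.0431, 0.1552]].

Step 3 — form the quadratic (x - mu)^T · Sigma^{-1} · (x - mu):
  Sigma^{-1} · (x - mu) = (-0.7672, 0.4181, 0.4052).
  (x - mu)^T · [Sigma^{-1} · (x - mu)] = (-3)·(-0.7672) + (1)·(0.4181) + (2)·(0.4052) = 3.5302.

Step 4 — take square root: d = √(3.5302) ≈ 1.8789.

d(x, mu) = √(3.5302) ≈ 1.8789


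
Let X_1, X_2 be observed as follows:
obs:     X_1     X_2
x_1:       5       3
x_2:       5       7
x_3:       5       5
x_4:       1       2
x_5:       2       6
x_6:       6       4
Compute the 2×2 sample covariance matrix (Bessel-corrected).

Step 1 — column means:
  mean(X_1) = (5 + 5 + 5 + 1 + 2 + 6) / 6 = 24/6 = 4
  mean(X_2) = (3 + 7 + 5 + 2 + 6 + 4) / 6 = 27/6 = 4.5

Step 2 — sample covariance S[i,j] = (1/(n-1)) · Σ_k (x_{k,i} - mean_i) · (x_{k,j} - mean_j), with n-1 = 5.
  S[X_1,X_1] = ((1)·(1) + (1)·(1) + (1)·(1) + (-3)·(-3) + (-2)·(-2) + (2)·(2)) / 5 = 20/5 = 4
  S[X_1,X_2] = ((1)·(-1.5) + (1)·(2.5) + (1)·(0.5) + (-3)·(-2.5) + (-2)·(1.5) + (2)·(-0.5)) / 5 = 5/5 = 1
  S[X_2,X_2] = ((-1.5)·(-1.5) + (2.5)·(2.5) + (0.5)·(0.5) + (-2.5)·(-2.5) + (1.5)·(1.5) + (-0.5)·(-0.5)) / 5 = 17.5/5 = 3.5

S is symmetric (S[j,i] = S[i,j]). Assembling:

S = [[4, 1],
 [1, 3.5]]


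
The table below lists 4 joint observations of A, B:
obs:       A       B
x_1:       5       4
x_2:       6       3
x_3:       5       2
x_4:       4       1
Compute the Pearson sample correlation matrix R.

Step 1 — column means:
  mean(A) = (5 + 6 + 5 + 4) / 4 = 20/4 = 5
  mean(B) = (4 + 3 + 2 + 1) / 4 = 10/4 = 2.5

Step 2 — sample variances and covariances s[i,j] = (1/(n-1)) · Σ_k (x_{k,i} - mean_i) · (x_{k,j} - mean_j), with n-1 = 3:
  s[A,A] = ((0)·(0) + (1)·(1) + (0)·(0) + (-1)·(-1)) / 3 = 2/3 = 0.6667
  s[A,B] = ((0)·(1.5) + (1)·(0.5) + (0)·(-0.5) + (-1)·(-1.5)) / 3 = 2/3 = 0.6667
  s[B,B] = ((1.5)·(1.5) + (0.5)·(0.5) + (-0.5)·(-0.5) + (-1.5)·(-1.5)) / 3 = 5/3 = 1.6667
  Sample standard deviations s_i = √(s[i,i]):
  s(A) = √(0.6667) = 0.8165
  s(B) = √(1.6667) = 1.291

Step 3 — r_{ij} = s_{ij} / (s_i · s_j):
  r[A,A] = 1 (diagonal).
  r[A,B] = 0.6667 / (0.8165 · 1.291) = 0.6667 / 1.0541 = 0.6325
  r[B,B] = 1 (diagonal).

R is symmetric with unit diagonal. Assembling:

R = [[1, 0.6325],
 [0.6325, 1]]


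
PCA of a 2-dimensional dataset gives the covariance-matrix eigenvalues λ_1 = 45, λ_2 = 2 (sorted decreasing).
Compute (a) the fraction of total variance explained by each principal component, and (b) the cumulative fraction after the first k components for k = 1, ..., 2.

Step 1 — total variance = trace(Sigma) = Σ λ_i = 45 + 2 = 47.

Step 2 — fraction explained by component i = λ_i / Σ λ:
  PC1: 45/47 = 0.9574
  PC2: 2/47 = 0.0426

Step 3 — cumulative fraction after k components = (λ_1 + ... + λ_k) / Σ λ:
  k = 1: 45/47 = 0.9574
  k = 2: (45 + 2)/47 = 47/47 = 1

Summary (fraction, with percent):

explained: PC1 0.9574 (95.74%), PC2 0.0426 (4.26%);  cumulative: 0.9574, 1


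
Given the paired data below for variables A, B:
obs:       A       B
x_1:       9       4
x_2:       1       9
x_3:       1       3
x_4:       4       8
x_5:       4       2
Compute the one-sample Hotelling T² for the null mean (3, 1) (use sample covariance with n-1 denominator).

Step 1 — sample mean vector:
  mean(A) = (9 + 1 + 1 + 4 + 4) / 5 = 19/5 = 3.8
  mean(B) = (4 + 9 + 3 + 8 + 2) / 5 = 26/5 = 5.2
  x̄ = (3.8, 5.2),  deviation x̄ - mu_0 = (3.8, 5.2) - (3, 1) = (0.8, 4.2).

Step 2 — sample covariance matrix, S[i,j] = (1/(n-1)) · Σ_k (x_{k,i} - mean_i) · (x_{k,j} - mean_j), divisor n-1 = 4:
  S[A,A] = ((5.2)·(5.2) + (-2.8)·(-2.8) + (-2.8)·(-2.8) + (0.2)·(0.2) + (0.2)·(0.2)) / 4 = 42.8/4 = 10.7
  S[A,B] = ((5.2)·(-1.2) + (-2.8)·(3.8) + (-2.8)·(-2.2) + (0.2)·(2.8) + (0.2)·(-3.2)) / 4 = -10.8/4 = -2.7
  S[B,B] = ((-1.2)·(-1.2) + (3.8)·(3.8) + (-2.2)·(-2.2) + (2.8)·(2.8) + (-3.2)·(-3.2)) / 4 = 38.8/4 = 9.7
  S = [[10.7, -2.7],
 [-2.7, 9.7]].

Step 3 — invert S. det(S) = 10.7·9.7 - (-2.7)² = 96.5.
  S^{-1} = (1/det) · [[d, -b], [-b, a]] = [[0.1005, 0.028],
 [0.028, 0.1109]].

Step 4 — quadratic form (x̄ - mu_0)^T · S^{-1} · (x̄ - mu_0):
  S^{-1} · (x̄ - mu_0) = (0.1979, 0.4881),
  (x̄ - mu_0)^T · [...] = (0.8)·(0.1979) + (4.2)·(0.4881) = 2.2083.

Step 5 — scale by n: T² = 5 · 2.2083 = 11.0415.

T² ≈ 11.0415


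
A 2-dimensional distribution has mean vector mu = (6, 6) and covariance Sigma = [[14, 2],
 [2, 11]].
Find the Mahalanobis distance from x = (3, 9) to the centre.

Step 1 — centre the observation: (x - mu) = (-3, 3).

Step 2 — invert Sigma. det(Sigma) = 14·11 - (2)² = 150.
  Sigma^{-1} = (1/det) · [[d, -b], [-b, a]] = [[0.0733, -0.0133],
 [-0.0133, 0.0933]].

Step 3 — form the quadratic (x - mu)^T · Sigma^{-1} · (x - mu):
  Sigma^{-1} · (x - mu) = (-0.26, 0.32).
  (x - mu)^T · [Sigma^{-1} · (x - mu)] = (-3)·(-0.26) + (3)·(0.32) = 1.74.

Step 4 — take square root: d = √(1.74) ≈ 1.3191.

d(x, mu) = √(1.74) ≈ 1.3191


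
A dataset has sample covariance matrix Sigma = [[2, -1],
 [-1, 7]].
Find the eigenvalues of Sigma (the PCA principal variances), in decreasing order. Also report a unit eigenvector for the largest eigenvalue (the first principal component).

Step 1 — characteristic polynomial of 2×2 Sigma:
  det(Sigma - λI) = λ² - trace · λ + det = 0.
  trace = 2 + 7 = 9, det = 2·7 - (-1)² = 13.
Step 2 — discriminant:
  Δ = trace² - 4·det = 81 - 52 = 29.
Step 3 — eigenvalues:
  λ = (trace ± √Δ)/2 = (9 ± 5.3852)/2,
  λ_1 = 7.1926,  λ_2 = 1.8074.

Step 4 — unit eigenvector for λ_1: solve (Sigma - λ_1 I)v = 0. First row:
  (2 - 7.1926)·v_x + (-1)·v_y = 0, i.e. (-5.1926)·v_x + (-1)·v_y = 0,
  so v ∝ (b, λ_1 - a) = (-1, 5.1926); multiply by -1 so the first entry is positive: u = (1, -5.1926).
  ||u|| = √((1)² + (-5.1926)²) = √(27.9629) ≈ 5.288,
  v_1 = u/||u|| ≈ (0.1891, -0.982) (||v_1|| = 1).

λ_1 = 7.1926,  λ_2 = 1.8074;  v_1 ≈ (0.1891, -0.982)


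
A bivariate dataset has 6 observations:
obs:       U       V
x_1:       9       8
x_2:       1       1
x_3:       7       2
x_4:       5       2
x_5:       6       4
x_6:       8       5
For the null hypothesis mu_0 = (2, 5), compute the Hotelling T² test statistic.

Step 1 — sample mean vector:
  mean(U) = (9 + 1 + 7 + 5 + 6 + 8) / 6 = 36/6 = 6
  mean(V) = (8 + 1 + 2 + 2 + 4 + 5) / 6 = 22/6 = 3.6667
  x̄ = (6, 3.6667),  deviation x̄ - mu_0 = (6, 3.6667) - (2, 5) = (4, -1.3333).

Step 2 — sample covariance matrix, S[i,j] = (1/(n-1)) · Σ_k (x_{k,i} - mean_i) · (x_{k,j} - mean_j), divisor n-1 = 5:
  S[U,U] = ((3)·(3) + (-5)·(-5) + (1)·(1) + (-1)·(-1) + (0)·(0) + (2)·(2)) / 5 = 40/5 = 8
  S[U,V] = ((3)·(4.3333) + (-5)·(-2.6667) + (1)·(-1.6667) + (-1)·(-1.6667) + (0)·(0.3333) + (2)·(1.3333)) / 5 = 29/5 = 5.8
  S[V,V] = ((4.3333)·(4.3333) + (-2.6667)·(-2.6667) + (-1.6667)·(-1.6667) + (-1.6667)·(-1.6667) + (0.3333)·(0.3333) + (1.3333)·(1.3333)) / 5 = 33.3333/5 = 6.6667
  S = [[8, 5.8],
 [5.8, 6.6667]].

Step 3 — invert S. det(S) = 8·6.6667 - (5.8)² = 19.6933.
  S^{-1} = (1/det) · [[d, -b], [-b, a]] = [[0.3385, -0.2945],
 [-0.2945, 0.4062]].

Step 4 — quadratic form (x̄ - mu_0)^T · S^{-1} · (x̄ - mu_0):
  S^{-1} · (x̄ - mu_0) = (1.7468, -1.7197),
  (x̄ - mu_0)^T · [...] = (4)·(1.7468) + (-1.3333)·(-1.7197) = 9.2801.

Step 5 — scale by n: T² = 6 · 9.2801 = 55.6804.

T² ≈ 55.6804


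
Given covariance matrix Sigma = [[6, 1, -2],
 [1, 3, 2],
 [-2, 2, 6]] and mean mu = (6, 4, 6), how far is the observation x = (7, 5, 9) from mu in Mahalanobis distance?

Step 1 — centre the observation: (x - mu) = (1, 1, 3).

Step 2 — invert Sigma (cofactor / det for 3×3, or solve directly):
  Sigma^{-1} = [[0.2414, -0.1724, 0.1379],
 [-0.1724, 0.5517, -0.2414],
 [0.1379, -0.2414, 0.2931]].

Step 3 — form the quadratic (x - mu)^T · Sigma^{-1} · (x - mu):
  Sigma^{-1} · (x - mu) = (0.4828, -0.3448, 0.7759).
  (x - mu)^T · [Sigma^{-1} · (x - mu)] = (1)·(0.4828) + (1)·(-0.3448) + (3)·(0.7759) = 2.4655.

Step 4 — take square root: d = √(2.4655) ≈ 1.5702.

d(x, mu) = √(2.4655) ≈ 1.5702


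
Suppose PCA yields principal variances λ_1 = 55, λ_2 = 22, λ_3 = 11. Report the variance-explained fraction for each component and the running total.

Step 1 — total variance = trace(Sigma) = Σ λ_i = 55 + 22 + 11 = 88.

Step 2 — fraction explained by component i = λ_i / Σ λ:
  PC1: 55/88 = 0.625
  PC2: 22/88 = 0.25
  PC3: 11/88 = 0.125

Step 3 — cumulative fraction after k components = (λ_1 + ... + λ_k) / Σ λ:
  k = 1: 55/88 = 0.625
  k = 2: (55 + 22)/88 = 77/88 = 0.875
  k = 3: (55 + 22 + 11)/88 = 88/88 = 1

Summary (fraction, with percent):

explained: PC1 0.625 (62.5%), PC2 0.25 (25%), PC3 0.125 (12.5%);  cumulative: 0.625, 0.875, 1


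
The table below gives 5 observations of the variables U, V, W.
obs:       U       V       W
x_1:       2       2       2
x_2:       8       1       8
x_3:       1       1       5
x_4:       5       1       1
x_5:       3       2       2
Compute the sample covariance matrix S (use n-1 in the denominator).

Step 1 — column means:
  mean(U) = (2 + 8 + 1 + 5 + 3) / 5 = 19/5 = 3.8
  mean(V) = (2 + 1 + 1 + 1 + 2) / 5 = 7/5 = 1.4
  mean(W) = (2 + 8 + 5 + 1 + 2) / 5 = 18/5 = 3.6

Step 2 — sample covariance S[i,j] = (1/(n-1)) · Σ_k (x_{k,i} - mean_i) · (x_{k,j} - mean_j), with n-1 = 4.
  S[U,U] = ((-1.8)·(-1.8) + (4.2)·(4.2) + (-2.8)·(-2.8) + (1.2)·(1.2) + (-0.8)·(-0.8)) / 4 = 30.8/4 = 7.7
  S[U,V] = ((-1.8)·(0.6) + (4.2)·(-0.4) + (-2.8)·(-0.4) + (1.2)·(-0.4) + (-0.8)·(0.6)) / 4 = -2.6/4 = -0.65
  S[U,W] = ((-1.8)·(-1.6) + (4.2)·(4.4) + (-2.8)·(1.4) + (1.2)·(-2.6) + (-0.8)·(-1.6)) / 4 = 15.6/4 = 3.9
  S[V,V] = ((0.6)·(0.6) + (-0.4)·(-0.4) + (-0.4)·(-0.4) + (-0.4)·(-0.4) + (0.6)·(0.6)) / 4 = 1.2/4 = 0.3
  S[V,W] = ((0.6)·(-1.6) + (-0.4)·(4.4) + (-0.4)·(1.4) + (-0.4)·(-2.6) + (0.6)·(-1.6)) / 4 = -3.2/4 = -0.8
  S[W,W] = ((-1.6)·(-1.6) + (4.4)·(4.4) + (1.4)·(1.4) + (-2.6)·(-2.6) + (-1.6)·(-1.6)) / 4 = 33.2/4 = 8.3

S is symmetric (S[j,i] = S[i,j]). Assembling:

S = [[7.7, -0.65, 3.9],
 [-0.65, 0.3, -0.8],
 [3.9, -0.8, 8.3]]


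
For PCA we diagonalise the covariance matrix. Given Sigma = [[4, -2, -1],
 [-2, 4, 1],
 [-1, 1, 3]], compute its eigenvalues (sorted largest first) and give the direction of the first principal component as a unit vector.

Step 1 — characteristic polynomial p(λ) = det(λI - Sigma) = λ³ - tr·λ² + c_1·λ - det, where tr = trace, c_1 = sum of the principal 2×2 minors, det = det(Sigma):
  tr = 4 + 4 + 3 = 11,
  c_1 = (4·4 - (-2)²) + (4·3 - (-1)²) + (4·3 - (1)²) = 12 + 11 + 11 = 34,
  det = 4·(4·3 - (1)²) - (-2)·((-2)·3 - (1)·(-1)) + (-1)·((-2)·(1) - 4·(-1)) = 4·(11) - (-2)·(-5) + (-1)·(2) = 32.
  So p(λ) = λ³ - 11λ² + 34λ - 32.
Step 2 — look for an integer root (rational root theorem: any rational root is an integer divisor of 32). Testing λ = 2:
  p(2) = 8 - 44 + 68 - 32 = 0  ✓
  Dividing out (λ - 2): p(λ) = (λ - 2)(λ² - 9λ + 16).
Step 3 — remaining eigenvalues from the quadratic λ² - 9λ + 16 = 0:
  Δ = 9² - 4·16 = 81 - 64 = 17,  λ = (9 ± √17)/2 = (9 ± 4.1231)/2 ≈ 6.5616 or 2.4384.
  Sorted: λ_1 = 6.5616,  λ_2 = 2.4384,  λ_3 = 2  (check: sum = 11 = tr ✓).

Step 4 — unit eigenvector for λ_1 ≈ 6.5616: v spans the null space of (Sigma - λ_1 I), whose rows are
  r_1 = (-2.5616, -2, -1),  r_2 = (-2, -2.5616, 1),  r_3 = (-1, 1, -3.5616).
  v is orthogonal to every row, so take v ∝ r_1 × r_2 = ((-2)·(1) - (-1)·(-2.5616), (-1)·(-2) - (-2.5616)·(1), (-2.5616)·(-2.5616) - (-2)·(-2)) ≈ (-4.5616, 4.5616, 2.5616).
  Rescale (multiply by -1 so the first nonzero entry is positive): u = (4.5616, -4.5616, -2.5616).
  ||u|| = √((4.5616)² + (-4.5616)² + (-2.5616)²) = √(48.1771) ≈ 6.941,  v_1 = u/||u|| ≈ (0.6572, -0.6572, -0.369) (||v_1|| = 1).

λ_1 = 6.5616,  λ_2 = 2.4384,  λ_3 = 2;  v_1 ≈ (0.6572, -0.6572, -0.369)


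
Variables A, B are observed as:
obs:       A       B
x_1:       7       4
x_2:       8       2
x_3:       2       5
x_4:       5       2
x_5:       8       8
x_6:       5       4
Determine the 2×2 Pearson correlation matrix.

Step 1 — column means:
  mean(A) = (7 + 8 + 2 + 5 + 8 + 5) / 6 = 35/6 = 5.8333
  mean(B) = (4 + 2 + 5 + 2 + 8 + 4) / 6 = 25/6 = 4.1667

Step 2 — sample variances and covariances s[i,j] = (1/(n-1)) · Σ_k (x_{k,i} - mean_i) · (x_{k,j} - mean_j), with n-1 = 5:
  s[A,A] = ((1.1667)·(1.1667) + (2.1667)·(2.1667) + (-3.8333)·(-3.8333) + (-0.8333)·(-0.8333) + (2.1667)·(2.1667) + (-0.8333)·(-0.8333)) / 5 = 26.8333/5 = 5.3667
  s[A,B] = ((1.1667)·(-0.1667) + (2.1667)·(-2.1667) + (-3.8333)·(0.8333) + (-0.8333)·(-2.1667) + (2.1667)·(3.8333) + (-0.8333)·(-0.1667)) / 5 = 2.1667/5 = 0.4333
  s[B,B] = ((-0.1667)·(-0.1667) + (-2.1667)·(-2.1667) + (0.8333)·(0.8333) + (-2.1667)·(-2.1667) + (3.8333)·(3.8333) + (-0.1667)·(-0.1667)) / 5 = 24.8333/5 = 4.9667
  Sample standard deviations s_i = √(s[i,i]):
  s(A) = √(5.3667) = 2.3166
  s(B) = √(4.9667) = 2.2286

Step 3 — r_{ij} = s_{ij} / (s_i · s_j):
  r[A,A] = 1 (diagonal).
  r[A,B] = 0.4333 / (2.3166 · 2.2286) = 0.4333 / 5.1628 = 0.0839
  r[B,B] = 1 (diagonal).

R is symmetric with unit diagonal. Assembling:

R = [[1, 0.0839],
 [0.0839, 1]]


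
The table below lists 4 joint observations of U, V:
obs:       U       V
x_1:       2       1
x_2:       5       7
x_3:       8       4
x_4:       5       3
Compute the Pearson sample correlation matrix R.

Step 1 — column means:
  mean(U) = (2 + 5 + 8 + 5) / 4 = 20/4 = 5
  mean(V) = (1 + 7 + 4 + 3) / 4 = 15/4 = 3.75

Step 2 — sample variances and covariances s[i,j] = (1/(n-1)) · Σ_k (x_{k,i} - mean_i) · (x_{k,j} - mean_j), with n-1 = 3:
  s[U,U] = ((-3)·(-3) + (0)·(0) + (3)·(3) + (0)·(0)) / 3 = 18/3 = 6
  s[U,V] = ((-3)·(-2.75) + (0)·(3.25) + (3)·(0.25) + (0)·(-0.75)) / 3 = 9/3 = 3
  s[V,V] = ((-2.75)·(-2.75) + (3.25)·(3.25) + (0.25)·(0.25) + (-0.75)·(-0.75)) / 3 = 18.75/3 = 6.25
  Sample standard deviations s_i = √(s[i,i]):
  s(U) = √(6) = 2.4495
  s(V) = √(6.25) = 2.5

Step 3 — r_{ij} = s_{ij} / (s_i · s_j):
  r[U,U] = 1 (diagonal).
  r[U,V] = 3 / (2.4495 · 2.5) = 3 / 6.1237 = 0.4899
  r[V,V] = 1 (diagonal).

R is symmetric with unit diagonal. Assembling:

R = [[1, 0.4899],
 [0.4899, 1]]


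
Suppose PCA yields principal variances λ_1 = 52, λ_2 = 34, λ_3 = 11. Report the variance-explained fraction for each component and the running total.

Step 1 — total variance = trace(Sigma) = Σ λ_i = 52 + 34 + 11 = 97.

Step 2 — fraction explained by component i = λ_i / Σ λ:
  PC1: 52/97 = 0.5361
  PC2: 34/97 = 0.3505
  PC3: 11/97 = 0.1134

Step 3 — cumulative fraction after k components = (λ_1 + ... + λ_k) / Σ λ:
  k = 1: 52/97 = 0.5361
  k = 2: (52 + 34)/97 = 86/97 = 0.8866
  k = 3: (52 + 34 + 11)/97 = 97/97 = 1

Summary (fraction, with percent):

explained: PC1 0.5361 (53.61%), PC2 0.3505 (35.05%), PC3 0.1134 (11.34%);  cumulative: 0.5361, 0.8866, 1


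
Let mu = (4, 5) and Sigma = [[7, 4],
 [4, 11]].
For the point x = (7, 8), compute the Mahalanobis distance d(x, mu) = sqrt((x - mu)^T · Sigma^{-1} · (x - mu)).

Step 1 — centre the observation: (x - mu) = (3, 3).

Step 2 — invert Sigma. det(Sigma) = 7·11 - (4)² = 61.
  Sigma^{-1} = (1/det) · [[d, -b], [-b, a]] = [[0.1803, -0.0656],
 [-0.0656, 0.1148]].

Step 3 — form the quadratic (x - mu)^T · Sigma^{-1} · (x - mu):
  Sigma^{-1} · (x - mu) = (0.3443, 0.1475).
  (x - mu)^T · [Sigma^{-1} · (x - mu)] = (3)·(0.3443) + (3)·(0.1475) = 1.4754.

Step 4 — take square root: d = √(1.4754) ≈ 1.2147.

d(x, mu) = √(1.4754) ≈ 1.2147


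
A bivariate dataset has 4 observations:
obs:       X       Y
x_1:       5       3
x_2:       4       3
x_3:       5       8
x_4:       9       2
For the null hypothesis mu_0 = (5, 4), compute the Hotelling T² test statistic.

Step 1 — sample mean vector:
  mean(X) = (5 + 4 + 5 + 9) / 4 = 23/4 = 5.75
  mean(Y) = (3 + 3 + 8 + 2) / 4 = 16/4 = 4
  x̄ = (5.75, 4),  deviation x̄ - mu_0 = (5.75, 4) - (5, 4) = (0.75, 0).

Step 2 — sample covariance matrix, S[i,j] = (1/(n-1)) · Σ_k (x_{k,i} - mean_i) · (x_{k,j} - mean_j), divisor n-1 = 3:
  S[X,X] = ((-0.75)·(-0.75) + (-1.75)·(-1.75) + (-0.75)·(-0.75) + (3.25)·(3.25)) / 3 = 14.75/3 = 4.9167
  S[X,Y] = ((-0.75)·(-1) + (-1.75)·(-1) + (-0.75)·(4) + (3.25)·(-2)) / 3 = -7/3 = -2.3333
  S[Y,Y] = ((-1)·(-1) + (-1)·(-1) + (4)·(4) + (-2)·(-2)) / 3 = 22/3 = 7.3333
  S = [[4.9167, -2.3333],
 [-2.3333, 7.3333]].

Step 3 — invert S. det(S) = 4.9167·7.3333 - (-2.3333)² = 30.6111.
  S^{-1} = (1/det) · [[d, -b], [-b, a]] = [[0.2396, 0.0762],
 [0.0762, 0.1606]].

Step 4 — quadratic form (x̄ - mu_0)^T · S^{-1} · (x̄ - mu_0):
  S^{-1} · (x̄ - mu_0) = (0.1797, 0.0572),
  (x̄ - mu_0)^T · [...] = (0.75)·(0.1797) + (0)·(0.0572) = 0.1348.

Step 5 — scale by n: T² = 4 · 0.1348 = 0.539.

T² ≈ 0.539


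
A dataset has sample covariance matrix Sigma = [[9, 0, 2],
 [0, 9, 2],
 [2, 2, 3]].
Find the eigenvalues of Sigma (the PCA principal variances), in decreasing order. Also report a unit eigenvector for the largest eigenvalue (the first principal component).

Step 1 — characteristic polynomial p(λ) = det(λI - Sigma) = λ³ - tr·λ² + c_1·λ - det, where tr = trace, c_1 = sum of the principal 2×2 minors, det = det(Sigma):
  tr = 9 + 9 + 3 = 21,
  c_1 = (9·9 - (0)²) + (9·3 - (2)²) + (9·3 - (2)²) = 81 + 23 + 23 = 127,
  det = 9·(9·3 - (2)²) - (0)·((0)·3 - (2)·(2)) + (2)·((0)·(2) - 9·(2)) = 9·(23) - (0)·(-4) + (2)·(-18) = 171.
  So p(λ) = λ³ - 21λ² + 127λ - 171.
Step 2 — look for an integer root (rational root theorem: any rational root is an integer divisor of 171). Testing λ = 9:
  p(9) = 729 - 1701 + 1143 - 171 = 0  ✓
  Dividing out (λ - 9): p(λ) = (λ - 9)(λ² - 12λ + 19).
Step 3 — remaining eigenvalues from the quadratic λ² - 12λ + 19 = 0:
  Δ = 12² - 4·19 = 144 - 76 = 68,  λ = (12 ± √68)/2 = (12 ± 8.2462)/2 ≈ 10.1231 or 1.8769.
  Sorted: λ_1 = 10.1231,  λ_2 = 9,  λ_3 = 1.8769  (check: sum = 21 = tr ✓).

Step 4 — unit eigenvector for λ_1 ≈ 10.1231: v spans the null space of (Sigma - λ_1 I), whose rows are
  r_1 = (-1.1231, 0, 2),  r_2 = (0, -1.1231, 2),  r_3 = (2, 2, -7.1231).
  v is orthogonal to every row, so take v ∝ r_1 × r_2 = ((0)·(2) - (2)·(-1.1231), (2)·(0) - (-1.1231)·(2), (-1.1231)·(-1.1231) - (0)·(0)) ≈ (2.2462, 2.2462, 1.2614).
  Let u = (2.2462, 2.2462, 1.2614).
  ||u|| = √((2.2462)² + (2.2462)² + (1.2614)²) = √(11.682) ≈ 3.4179,  v_1 = u/||u|| ≈ (0.6572, 0.6572, 0.369) (||v_1|| = 1).

λ_1 = 10.1231,  λ_2 = 9,  λ_3 = 1.8769;  v_1 ≈ (0.6572, 0.6572, 0.369)


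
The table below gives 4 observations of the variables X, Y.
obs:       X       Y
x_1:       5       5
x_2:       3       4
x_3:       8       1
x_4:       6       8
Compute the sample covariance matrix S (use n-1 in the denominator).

Step 1 — column means:
  mean(X) = (5 + 3 + 8 + 6) / 4 = 22/4 = 5.5
  mean(Y) = (5 + 4 + 1 + 8) / 4 = 18/4 = 4.5

Step 2 — sample covariance S[i,j] = (1/(n-1)) · Σ_k (x_{k,i} - mean_i) · (x_{k,j} - mean_j), with n-1 = 3.
  S[X,X] = ((-0.5)·(-0.5) + (-2.5)·(-2.5) + (2.5)·(2.5) + (0.5)·(0.5)) / 3 = 13/3 = 4.3333
  S[X,Y] = ((-0.5)·(0.5) + (-2.5)·(-0.5) + (2.5)·(-3.5) + (0.5)·(3.5)) / 3 = -6/3 = -2
  S[Y,Y] = ((0.5)·(0.5) + (-0.5)·(-0.5) + (-3.5)·(-3.5) + (3.5)·(3.5)) / 3 = 25/3 = 8.3333

S is symmetric (S[j,i] = S[i,j]). Assembling:

S = [[4.3333, -2],
 [-2, 8.3333]]


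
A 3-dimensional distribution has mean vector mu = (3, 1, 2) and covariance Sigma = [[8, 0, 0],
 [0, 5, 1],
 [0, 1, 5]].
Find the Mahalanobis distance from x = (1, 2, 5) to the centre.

Step 1 — centre the observation: (x - mu) = (-2, 1, 3).

Step 2 — invert Sigma (cofactor / det for 3×3, or solve directly):
  Sigma^{-1} = [[0.125, 0, 0],
 [0, 0.2083, -0.0417],
 [0, -0.0417, 0.2083]].

Step 3 — form the quadratic (x - mu)^T · Sigma^{-1} · (x - mu):
  Sigma^{-1} · (x - mu) = (-0.25, 0.0833, 0.5833).
  (x - mu)^T · [Sigma^{-1} · (x - mu)] = (-2)·(-0.25) + (1)·(0.0833) + (3)·(0.5833) = 2.3333.

Step 4 — take square root: d = √(2.3333) ≈ 1.5275.

d(x, mu) = √(2.3333) ≈ 1.5275


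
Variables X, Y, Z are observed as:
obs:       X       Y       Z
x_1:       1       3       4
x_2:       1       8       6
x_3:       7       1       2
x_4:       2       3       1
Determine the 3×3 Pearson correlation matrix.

Step 1 — column means:
  mean(X) = (1 + 1 + 7 + 2) / 4 = 11/4 = 2.75
  mean(Y) = (3 + 8 + 1 + 3) / 4 = 15/4 = 3.75
  mean(Z) = (4 + 6 + 2 + 1) / 4 = 13/4 = 3.25

Step 2 — sample variances and covariances s[i,j] = (1/(n-1)) · Σ_k (x_{k,i} - mean_i) · (x_{k,j} - mean_j), with n-1 = 3:
  s[X,X] = ((-1.75)·(-1.75) + (-1.75)·(-1.75) + (4.25)·(4.25) + (-0.75)·(-0.75)) / 3 = 24.75/3 = 8.25
  s[X,Y] = ((-1.75)·(-0.75) + (-1.75)·(4.25) + (4.25)·(-2.75) + (-0.75)·(-0.75)) / 3 = -17.25/3 = -5.75
  s[X,Z] = ((-1.75)·(0.75) + (-1.75)·(2.75) + (4.25)·(-1.25) + (-0.75)·(-2.25)) / 3 = -9.75/3 = -3.25
  s[Y,Y] = ((-0.75)·(-0.75) + (4.25)·(4.25) + (-2.75)·(-2.75) + (-0.75)·(-0.75)) / 3 = 26.75/3 = 8.9167
  s[Y,Z] = ((-0.75)·(0.75) + (4.25)·(2.75) + (-2.75)·(-1.25) + (-0.75)·(-2.25)) / 3 = 16.25/3 = 5.4167
  s[Z,Z] = ((0.75)·(0.75) + (2.75)·(2.75) + (-1.25)·(-1.25) + (-2.25)·(-2.25)) / 3 = 14.75/3 = 4.9167
  Sample standard deviations s_i = √(s[i,i]):
  s(X) = √(8.25) = 2.8723
  s(Y) = √(8.9167) = 2.9861
  s(Z) = √(4.9167) = 2.2174

Step 3 — r_{ij} = s_{ij} / (s_i · s_j):
  r[X,X] = 1 (diagonal).
  r[X,Y] = -5.75 / (2.8723 · 2.9861) = -5.75 / 8.5769 = -0.6704
  r[X,Z] = -3.25 / (2.8723 · 2.2174) = -3.25 / 6.3689 = -0.5103
  r[Y,Y] = 1 (diagonal).
  r[Y,Z] = 5.4167 / (2.9861 · 2.2174) = 5.4167 / 6.6212 = 0.8181
  r[Z,Z] = 1 (diagonal).

R is symmetric with unit diagonal. Assembling:

R = [[1, -0.6704, -0.5103],
 [-0.6704, 1, 0.8181],
 [-0.5103, 0.8181, 1]]


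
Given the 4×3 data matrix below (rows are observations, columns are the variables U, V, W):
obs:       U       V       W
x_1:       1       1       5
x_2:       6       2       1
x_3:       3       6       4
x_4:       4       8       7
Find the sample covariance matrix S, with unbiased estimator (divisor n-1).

Step 1 — column means:
  mean(U) = (1 + 6 + 3 + 4) / 4 = 14/4 = 3.5
  mean(V) = (1 + 2 + 6 + 8) / 4 = 17/4 = 4.25
  mean(W) = (5 + 1 + 4 + 7) / 4 = 17/4 = 4.25

Step 2 — sample covariance S[i,j] = (1/(n-1)) · Σ_k (x_{k,i} - mean_i) · (x_{k,j} - mean_j), with n-1 = 3.
  S[U,U] = ((-2.5)·(-2.5) + (2.5)·(2.5) + (-0.5)·(-0.5) + (0.5)·(0.5)) / 3 = 13/3 = 4.3333
  S[U,V] = ((-2.5)·(-3.25) + (2.5)·(-2.25) + (-0.5)·(1.75) + (0.5)·(3.75)) / 3 = 3.5/3 = 1.1667
  S[U,W] = ((-2.5)·(0.75) + (2.5)·(-3.25) + (-0.5)·(-0.25) + (0.5)·(2.75)) / 3 = -8.5/3 = -2.8333
  S[V,V] = ((-3.25)·(-3.25) + (-2.25)·(-2.25) + (1.75)·(1.75) + (3.75)·(3.75)) / 3 = 32.75/3 = 10.9167
  S[V,W] = ((-3.25)·(0.75) + (-2.25)·(-3.25) + (1.75)·(-0.25) + (3.75)·(2.75)) / 3 = 14.75/3 = 4.9167
  S[W,W] = ((0.75)·(0.75) + (-3.25)·(-3.25) + (-0.25)·(-0.25) + (2.75)·(2.75)) / 3 = 18.75/3 = 6.25

S is symmetric (S[j,i] = S[i,j]). Assembling:

S = [[4.3333, 1.1667, -2.8333],
 [1.1667, 10.9167, 4.9167],
 [-2.8333, 4.9167, 6.25]]


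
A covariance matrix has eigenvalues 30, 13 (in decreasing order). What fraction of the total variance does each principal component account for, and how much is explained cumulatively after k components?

Step 1 — total variance = trace(Sigma) = Σ λ_i = 30 + 13 = 43.

Step 2 — fraction explained by component i = λ_i / Σ λ:
  PC1: 30/43 = 0.6977
  PC2: 13/43 = 0.3023

Step 3 — cumulative fraction after k components = (λ_1 + ... + λ_k) / Σ λ:
  k = 1: 30/43 = 0.6977
  k = 2: (30 + 13)/43 = 43/43 = 1

Summary (fraction, with percent):

explained: PC1 0.6977 (69.77%), PC2 0.3023 (30.23%);  cumulative: 0.6977, 1


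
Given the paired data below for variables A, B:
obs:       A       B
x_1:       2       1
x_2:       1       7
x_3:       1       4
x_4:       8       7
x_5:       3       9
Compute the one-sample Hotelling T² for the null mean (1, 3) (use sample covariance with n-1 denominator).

Step 1 — sample mean vector:
  mean(A) = (2 + 1 + 1 + 8 + 3) / 5 = 15/5 = 3
  mean(B) = (1 + 7 + 4 + 7 + 9) / 5 = 28/5 = 5.6
  x̄ = (3, 5.6),  deviation x̄ - mu_0 = (3, 5.6) - (1, 3) = (2, 2.6).

Step 2 — sample covariance matrix, S[i,j] = (1/(n-1)) · Σ_k (x_{k,i} - mean_i) · (x_{k,j} - mean_j), divisor n-1 = 4:
  S[A,A] = ((-1)·(-1) + (-2)·(-2) + (-2)·(-2) + (5)·(5) + (0)·(0)) / 4 = 34/4 = 8.5
  S[A,B] = ((-1)·(-4.6) + (-2)·(1.4) + (-2)·(-1.6) + (5)·(1.4) + (0)·(3.4)) / 4 = 12/4 = 3
  S[B,B] = ((-4.6)·(-4.6) + (1.4)·(1.4) + (-1.6)·(-1.6) + (1.4)·(1.4) + (3.4)·(3.4)) / 4 = 39.2/4 = 9.8
  S = [[8.5, 3],
 [3, 9.8]].

Step 3 — invert S. det(S) = 8.5·9.8 - (3)² = 74.3.
  S^{-1} = (1/det) · [[d, -b], [-b, a]] = [[0.1319, -0.0404],
 [-0.0404, 0.1144]].

Step 4 — quadratic form (x̄ - mu_0)^T · S^{-1} · (x̄ - mu_0):
  S^{-1} · (x̄ - mu_0) = (0.1588, 0.2167),
  (x̄ - mu_0)^T · [...] = (2)·(0.1588) + (2.6)·(0.2167) = 0.881.

Step 5 — scale by n: T² = 5 · 0.881 = 4.4051.

T² ≈ 4.4051


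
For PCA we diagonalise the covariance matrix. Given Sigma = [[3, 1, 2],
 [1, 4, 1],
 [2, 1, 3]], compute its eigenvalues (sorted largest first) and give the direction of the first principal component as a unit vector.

Step 1 — characteristic polynomial p(λ) = det(λI - Sigma) = λ³ - tr·λ² + c_1·λ - det, where tr = trace, c_1 = sum of the principal 2×2 minors, det = det(Sigma):
  tr = 3 + 4 + 3 = 10,
  c_1 = (3·4 - (1)²) + (3·3 - (2)²) + (4·3 - (1)²) = 11 + 5 + 11 = 27,
  det = 3·(4·3 - (1)²) - (1)·((1)·3 - (1)·(2)) + (2)·((1)·(1) - 4·(2)) = 3·(11) - (1)·(1) + (2)·(-7) = 18.
  So p(λ) = λ³ - 10λ² + 27λ - 18.
Step 2 — look for an integer root (rational root theorem: any rational root is an integer divisor of 18). Testing λ = 1:
  p(1) = 1 - 10 + 27 - 18 = 0  ✓
  Dividing out (λ - 1): p(λ) = (λ - 1)(λ² - 9λ + 18).
Step 3 — remaining eigenvalues from the quadratic λ² - 9λ + 18 = 0:
  Δ = 9² - 4·18 = 81 - 72 = 9,  λ = (9 ± √9)/2 = (9 ± 3)/2 = 6 or 3.
  Sorted: λ_1 = 6,  λ_2 = 3,  λ_3 = 1  (check: sum = 10 = tr ✓).

Step 4 — unit eigenvector for λ_1 = 6: v spans the null space of (Sigma - λ_1 I), whose rows are
  r_1 = (-3, 1, 2),  r_2 = (1, -2, 1),  r_3 = (2, 1, -3).
  v is orthogonal to every row, so take v ∝ r_1 × r_2 = ((1)·(1) - (2)·(-2), (2)·(1) - (-3)·(1), (-3)·(-2) - (1)·(1)) = (5, 5, 5).
  Rescale (divide by 5): u = (1, 1, 1).
  ||u|| = √((1)² + (1)² + (1)²) = √(3) ≈ 1.7321,  v_1 = u/||u|| ≈ (0.5774, 0.5774, 0.5774) (||v_1|| = 1).

λ_1 = 6,  λ_2 = 3,  λ_3 = 1;  v_1 ≈ (0.5774, 0.5774, 0.5774)
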